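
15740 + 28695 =44435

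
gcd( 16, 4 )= 4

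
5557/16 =347 + 5/16 = 347.31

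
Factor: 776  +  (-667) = 109^1 = 109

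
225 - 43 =182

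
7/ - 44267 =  - 7/44267 = - 0.00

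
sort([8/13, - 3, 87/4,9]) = [-3,8/13, 9 , 87/4]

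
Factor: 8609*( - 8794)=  - 2^1* 4397^1*8609^1 = - 75707546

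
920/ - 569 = - 2 + 218/569 = - 1.62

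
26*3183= 82758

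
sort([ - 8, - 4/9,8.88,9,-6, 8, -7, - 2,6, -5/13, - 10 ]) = [-10, - 8,-7, - 6,-2, -4/9, - 5/13, 6 , 8 , 8.88 , 9 ] 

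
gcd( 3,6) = 3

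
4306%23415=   4306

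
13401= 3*4467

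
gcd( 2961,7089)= 3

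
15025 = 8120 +6905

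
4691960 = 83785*56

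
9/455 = 9/455 = 0.02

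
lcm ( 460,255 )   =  23460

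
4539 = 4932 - 393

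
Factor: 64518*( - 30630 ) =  - 1976186340 = - 2^2*3^2*5^1*1021^1 * 10753^1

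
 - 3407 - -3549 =142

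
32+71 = 103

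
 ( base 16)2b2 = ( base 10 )690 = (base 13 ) 411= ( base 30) n0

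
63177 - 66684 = -3507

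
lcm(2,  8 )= 8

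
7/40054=1/5722= 0.00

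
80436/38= 40218/19  =  2116.74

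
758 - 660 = 98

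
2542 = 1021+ 1521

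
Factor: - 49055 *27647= - 1356223585 = - 5^1 * 9811^1 * 27647^1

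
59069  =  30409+28660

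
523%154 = 61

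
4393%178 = 121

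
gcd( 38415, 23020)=5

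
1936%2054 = 1936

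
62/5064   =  31/2532 = 0.01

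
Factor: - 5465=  - 5^1*1093^1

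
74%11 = 8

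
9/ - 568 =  - 9/568 = - 0.02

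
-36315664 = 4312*( - 8422 )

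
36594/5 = 36594/5 =7318.80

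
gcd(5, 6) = 1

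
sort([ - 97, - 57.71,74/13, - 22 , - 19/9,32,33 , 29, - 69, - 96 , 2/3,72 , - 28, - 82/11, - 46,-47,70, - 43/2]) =[ - 97, - 96, - 69, - 57.71,-47, - 46, - 28, - 22,-43/2 , - 82/11, - 19/9, 2/3,74/13, 29,  32 , 33, 70,72]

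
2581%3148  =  2581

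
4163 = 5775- 1612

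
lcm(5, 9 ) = 45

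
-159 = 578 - 737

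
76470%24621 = 2607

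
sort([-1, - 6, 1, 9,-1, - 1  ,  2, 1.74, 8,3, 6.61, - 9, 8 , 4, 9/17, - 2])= [-9,-6, - 2, - 1, - 1, - 1,  9/17, 1,1.74, 2,3,4, 6.61,  8, 8,9 ] 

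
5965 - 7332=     -  1367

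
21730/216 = 10865/108 = 100.60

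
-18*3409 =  - 61362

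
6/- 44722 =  - 1 + 22358/22361 = - 0.00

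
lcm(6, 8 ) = 24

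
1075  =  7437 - 6362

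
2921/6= 2921/6 = 486.83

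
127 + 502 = 629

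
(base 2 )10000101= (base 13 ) a3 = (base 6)341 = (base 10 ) 133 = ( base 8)205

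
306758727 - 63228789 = 243529938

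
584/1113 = 584/1113= 0.52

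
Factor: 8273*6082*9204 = 2^3*3^1*13^1*59^1*3041^1*8273^1 = 463112016744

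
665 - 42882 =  - 42217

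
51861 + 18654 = 70515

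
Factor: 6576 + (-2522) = 2^1*2027^1 = 4054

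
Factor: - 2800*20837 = -2^4*5^2*7^1*67^1*311^1 = -58343600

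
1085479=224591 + 860888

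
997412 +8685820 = 9683232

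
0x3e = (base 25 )2c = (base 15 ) 42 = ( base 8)76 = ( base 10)62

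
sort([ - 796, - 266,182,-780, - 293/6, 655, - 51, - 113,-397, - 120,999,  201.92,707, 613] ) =[ - 796, - 780, - 397, - 266, - 120,-113 , - 51, - 293/6,  182, 201.92,  613 , 655, 707 , 999 ] 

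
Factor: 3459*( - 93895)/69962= - 324782805/69962 = - 2^ ( - 1) * 3^1 * 5^1 * 89^1*211^1 * 1153^1*34981^( - 1 ) 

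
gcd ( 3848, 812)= 4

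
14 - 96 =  - 82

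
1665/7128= 185/792 = 0.23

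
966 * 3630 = 3506580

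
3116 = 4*779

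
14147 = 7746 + 6401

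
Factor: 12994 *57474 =746817156 = 2^2*3^2*31^1 *73^1*89^1*103^1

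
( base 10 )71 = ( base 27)2H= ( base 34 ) 23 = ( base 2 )1000111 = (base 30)2B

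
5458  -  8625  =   - 3167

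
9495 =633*15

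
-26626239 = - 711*37449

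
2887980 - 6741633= - 3853653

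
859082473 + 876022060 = 1735104533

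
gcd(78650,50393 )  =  1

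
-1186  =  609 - 1795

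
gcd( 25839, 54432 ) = 81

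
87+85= 172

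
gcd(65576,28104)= 9368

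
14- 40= -26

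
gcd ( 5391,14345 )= 1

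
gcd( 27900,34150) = 50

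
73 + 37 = 110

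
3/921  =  1/307 =0.00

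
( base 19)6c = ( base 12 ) a6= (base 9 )150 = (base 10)126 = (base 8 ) 176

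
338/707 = 338/707 = 0.48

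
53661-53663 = -2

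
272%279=272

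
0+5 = 5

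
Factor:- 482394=-2^1*3^1*11^1*7309^1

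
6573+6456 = 13029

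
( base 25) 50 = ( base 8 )175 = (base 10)125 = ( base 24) 55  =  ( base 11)104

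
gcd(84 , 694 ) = 2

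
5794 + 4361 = 10155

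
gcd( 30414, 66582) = 822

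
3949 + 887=4836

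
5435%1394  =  1253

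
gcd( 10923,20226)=3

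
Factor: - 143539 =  - 11^1*  13049^1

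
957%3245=957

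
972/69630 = 162/11605 = 0.01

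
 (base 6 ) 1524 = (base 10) 412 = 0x19c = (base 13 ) 259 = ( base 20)10C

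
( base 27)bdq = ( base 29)9sf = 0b10000011001100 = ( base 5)232041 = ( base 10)8396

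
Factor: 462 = 2^1*3^1*7^1*11^1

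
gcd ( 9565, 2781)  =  1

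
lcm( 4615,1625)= 115375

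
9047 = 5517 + 3530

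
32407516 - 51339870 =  - 18932354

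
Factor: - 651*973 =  - 3^1  *7^2*31^1*139^1 = - 633423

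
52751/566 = 93 + 113/566 = 93.20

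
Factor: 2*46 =2^2*23^1=92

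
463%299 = 164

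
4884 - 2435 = 2449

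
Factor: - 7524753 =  - 3^1*587^1*4273^1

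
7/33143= 7/33143 = 0.00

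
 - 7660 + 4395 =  - 3265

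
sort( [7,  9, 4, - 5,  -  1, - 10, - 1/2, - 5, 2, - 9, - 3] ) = [-10, - 9,  -  5, - 5,-3, - 1, - 1/2, 2 , 4, 7, 9 ]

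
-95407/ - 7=13629+ 4/7  =  13629.57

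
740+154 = 894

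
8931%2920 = 171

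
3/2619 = 1/873 = 0.00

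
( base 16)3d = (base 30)21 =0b111101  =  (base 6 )141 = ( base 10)61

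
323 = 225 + 98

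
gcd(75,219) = 3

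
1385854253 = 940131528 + 445722725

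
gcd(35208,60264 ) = 216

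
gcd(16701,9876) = 3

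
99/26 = 99/26 = 3.81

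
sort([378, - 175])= [ - 175,378] 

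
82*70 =5740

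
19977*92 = 1837884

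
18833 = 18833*1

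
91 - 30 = 61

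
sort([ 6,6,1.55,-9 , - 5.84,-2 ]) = [-9, - 5.84, - 2,1.55,  6,6 ] 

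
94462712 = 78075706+16387006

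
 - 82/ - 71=1  +  11/71 = 1.15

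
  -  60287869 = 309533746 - 369821615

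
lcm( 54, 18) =54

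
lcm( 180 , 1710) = 3420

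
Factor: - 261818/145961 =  - 2^1 * 109^1 * 227^( - 1 )*643^( - 1 )*1201^1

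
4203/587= 7+94/587=7.16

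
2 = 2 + 0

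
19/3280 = 19/3280 = 0.01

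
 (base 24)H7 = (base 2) 110011111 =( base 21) jg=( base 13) 25C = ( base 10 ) 415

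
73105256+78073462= 151178718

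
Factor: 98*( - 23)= - 2^1  *7^2 * 23^1=- 2254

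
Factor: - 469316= - 2^2*117329^1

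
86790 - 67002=19788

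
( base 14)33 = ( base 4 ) 231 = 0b101101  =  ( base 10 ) 45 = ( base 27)1i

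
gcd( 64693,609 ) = 1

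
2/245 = 2/245=0.01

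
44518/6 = 22259/3 = 7419.67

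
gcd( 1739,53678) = 1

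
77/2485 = 11/355 = 0.03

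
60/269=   60/269 = 0.22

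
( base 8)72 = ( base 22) 2e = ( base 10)58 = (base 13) 46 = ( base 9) 64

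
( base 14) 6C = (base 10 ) 96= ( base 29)39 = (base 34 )2S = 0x60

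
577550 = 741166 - 163616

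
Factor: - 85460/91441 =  - 2^2*5^1*7^(  -  1 )  *  4273^1 * 13063^( - 1)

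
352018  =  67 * 5254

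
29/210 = 29/210 = 0.14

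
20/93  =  20/93 = 0.22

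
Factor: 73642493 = 53^1*1389481^1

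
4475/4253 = 1 + 222/4253 = 1.05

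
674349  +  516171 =1190520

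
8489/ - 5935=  - 2+3381/5935 = - 1.43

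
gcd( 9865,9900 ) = 5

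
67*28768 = 1927456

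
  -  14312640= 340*( - 42096)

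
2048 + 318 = 2366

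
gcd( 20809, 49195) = 1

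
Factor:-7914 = -2^1*3^1*1319^1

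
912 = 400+512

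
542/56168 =271/28084  =  0.01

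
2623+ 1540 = 4163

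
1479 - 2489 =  - 1010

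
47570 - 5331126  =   - 5283556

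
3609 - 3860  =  -251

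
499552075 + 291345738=790897813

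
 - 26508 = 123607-150115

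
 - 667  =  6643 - 7310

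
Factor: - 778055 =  -5^1*61^1*2551^1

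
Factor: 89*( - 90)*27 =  - 2^1*3^5  *5^1 *89^1 = -216270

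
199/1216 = 199/1216 = 0.16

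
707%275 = 157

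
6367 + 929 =7296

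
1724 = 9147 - 7423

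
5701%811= 24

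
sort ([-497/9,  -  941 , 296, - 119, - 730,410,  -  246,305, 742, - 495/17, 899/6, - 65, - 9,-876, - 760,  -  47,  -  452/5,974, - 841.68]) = [  -  941,- 876, - 841.68, - 760,  -  730, - 246, - 119,  -  452/5,  -  65, - 497/9,  -  47, - 495/17  ,  -  9,899/6,296, 305,410, 742,974] 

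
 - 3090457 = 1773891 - 4864348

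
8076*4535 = 36624660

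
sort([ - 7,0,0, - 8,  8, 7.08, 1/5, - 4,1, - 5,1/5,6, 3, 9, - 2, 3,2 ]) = [ - 8, - 7, - 5, - 4, - 2, 0,0,1/5,1/5,1 , 2,  3,3, 6, 7.08, 8,9]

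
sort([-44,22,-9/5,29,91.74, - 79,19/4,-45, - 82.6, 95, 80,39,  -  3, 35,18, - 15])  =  [ -82.6,  -  79,-45, - 44, - 15,  -  3, - 9/5,19/4,18, 22,29, 35,39 , 80,91.74, 95 ]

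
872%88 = 80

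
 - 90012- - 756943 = 666931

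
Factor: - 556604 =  - 2^2*227^1*613^1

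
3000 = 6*500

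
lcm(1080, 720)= 2160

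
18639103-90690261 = - 72051158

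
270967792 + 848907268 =1119875060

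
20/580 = 1/29 = 0.03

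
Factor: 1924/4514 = 26/61 = 2^1*13^1 * 61^ ( - 1 )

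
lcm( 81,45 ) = 405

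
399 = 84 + 315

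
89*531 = 47259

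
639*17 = 10863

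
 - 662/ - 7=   662/7 = 94.57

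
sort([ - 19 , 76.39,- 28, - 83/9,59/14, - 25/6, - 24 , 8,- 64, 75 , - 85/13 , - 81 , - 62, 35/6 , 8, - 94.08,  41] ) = [-94.08, - 81, - 64, - 62, - 28, -24, - 19, - 83/9,-85/13,-25/6,59/14, 35/6 , 8 , 8,41 , 75,76.39 ]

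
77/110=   7/10 = 0.70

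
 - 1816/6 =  - 303+1/3 = -302.67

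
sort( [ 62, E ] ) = [ E,  62]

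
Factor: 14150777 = 14150777^1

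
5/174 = 5/174= 0.03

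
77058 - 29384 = 47674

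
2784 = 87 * 32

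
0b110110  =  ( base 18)30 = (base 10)54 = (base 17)33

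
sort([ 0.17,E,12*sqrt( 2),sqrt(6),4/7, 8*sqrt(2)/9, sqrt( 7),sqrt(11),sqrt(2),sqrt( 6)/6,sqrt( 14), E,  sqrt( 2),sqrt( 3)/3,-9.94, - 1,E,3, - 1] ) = [ - 9.94, - 1, - 1,  0.17,sqrt( 6) /6,4/7,sqrt(3 ) /3, 8*sqrt( 2 )/9 , sqrt( 2),sqrt( 2), sqrt ( 6), sqrt(7 ),E,E  ,  E, 3,sqrt(11 ), sqrt(14 ),12*sqrt (2)]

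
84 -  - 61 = 145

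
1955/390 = 5 + 1/78 = 5.01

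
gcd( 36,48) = 12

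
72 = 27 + 45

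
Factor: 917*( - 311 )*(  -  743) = 7^1*131^1 * 311^1*743^1 =211893941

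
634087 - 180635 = 453452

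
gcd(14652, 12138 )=6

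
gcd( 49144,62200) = 8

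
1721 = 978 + 743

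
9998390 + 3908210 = 13906600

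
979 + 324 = 1303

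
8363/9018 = 8363/9018 =0.93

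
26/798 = 13/399 = 0.03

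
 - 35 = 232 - 267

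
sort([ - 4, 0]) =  [ - 4, 0 ]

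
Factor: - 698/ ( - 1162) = 349/581=7^( - 1 )*83^ ( - 1)*349^1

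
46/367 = 46/367 = 0.13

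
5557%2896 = 2661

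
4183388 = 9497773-5314385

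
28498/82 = 347+22/41 = 347.54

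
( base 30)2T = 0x59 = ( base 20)49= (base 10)89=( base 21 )45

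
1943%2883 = 1943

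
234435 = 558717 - 324282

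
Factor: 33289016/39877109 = 2^3 * 349^1 * 6269^(-1 )*6361^( - 1) * 11923^1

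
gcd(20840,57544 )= 8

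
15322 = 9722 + 5600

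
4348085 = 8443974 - 4095889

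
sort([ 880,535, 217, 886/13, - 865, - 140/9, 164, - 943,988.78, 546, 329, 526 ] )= [ - 943, - 865, - 140/9, 886/13 , 164, 217,329, 526, 535, 546, 880,988.78] 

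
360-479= -119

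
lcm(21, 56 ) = 168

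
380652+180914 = 561566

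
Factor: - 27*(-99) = 3^5*11^1=2673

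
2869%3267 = 2869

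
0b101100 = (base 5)134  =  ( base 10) 44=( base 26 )1i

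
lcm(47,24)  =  1128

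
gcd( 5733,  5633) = 1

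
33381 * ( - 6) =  - 200286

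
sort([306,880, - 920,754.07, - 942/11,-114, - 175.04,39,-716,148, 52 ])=[ - 920, - 716, - 175.04, - 114, - 942/11, 39, 52,148,306,754.07, 880] 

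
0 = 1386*0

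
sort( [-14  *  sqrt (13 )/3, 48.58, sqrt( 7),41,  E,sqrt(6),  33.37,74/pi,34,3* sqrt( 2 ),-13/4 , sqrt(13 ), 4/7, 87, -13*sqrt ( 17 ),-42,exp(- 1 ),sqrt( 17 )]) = [ -13*sqrt ( 17 ),-42 , - 14*sqrt( 13 )/3,  -  13/4, exp( - 1), 4/7, sqrt(6), sqrt( 7),E, sqrt( 13), sqrt( 17 ), 3*sqrt( 2) , 74/pi, 33.37, 34, 41, 48.58 , 87]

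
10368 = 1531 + 8837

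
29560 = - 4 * (  -  7390)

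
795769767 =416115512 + 379654255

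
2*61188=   122376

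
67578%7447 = 555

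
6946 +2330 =9276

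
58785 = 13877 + 44908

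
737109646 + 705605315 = 1442714961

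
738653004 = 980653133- 242000129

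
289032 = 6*48172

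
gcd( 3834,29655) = 9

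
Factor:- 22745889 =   -  3^2 * 29^1*87149^1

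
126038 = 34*3707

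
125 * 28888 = 3611000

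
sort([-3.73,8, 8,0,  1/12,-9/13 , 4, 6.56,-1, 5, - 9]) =[-9,  -  3.73, - 1,-9/13, 0,1/12 , 4 , 5, 6.56, 8,8 ]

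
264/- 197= - 264/197  =  -1.34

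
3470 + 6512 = 9982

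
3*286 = 858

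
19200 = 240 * 80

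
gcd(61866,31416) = 42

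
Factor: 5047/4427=7^2*19^( - 1)*103^1*233^ ( - 1)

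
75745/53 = 1429 + 8/53 = 1429.15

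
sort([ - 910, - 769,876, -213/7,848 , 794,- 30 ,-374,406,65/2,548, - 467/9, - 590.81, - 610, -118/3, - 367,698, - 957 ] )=[ - 957, - 910 , - 769, - 610,  -  590.81, - 374, - 367, - 467/9, - 118/3, - 213/7, - 30 , 65/2,  406,  548,698, 794 , 848, 876] 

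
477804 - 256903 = 220901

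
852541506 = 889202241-36660735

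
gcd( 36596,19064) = 4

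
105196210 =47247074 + 57949136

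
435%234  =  201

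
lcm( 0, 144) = 0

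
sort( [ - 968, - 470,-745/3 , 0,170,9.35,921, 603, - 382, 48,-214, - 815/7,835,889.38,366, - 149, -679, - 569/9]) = [-968,-679,- 470,-382 , -745/3,-214,-149,  -  815/7, - 569/9 , 0,  9.35,  48,170 , 366,603, 835,889.38,  921]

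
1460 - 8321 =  - 6861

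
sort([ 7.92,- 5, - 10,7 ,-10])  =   [ - 10,-10,  -  5,7,7.92 ] 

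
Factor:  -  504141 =  -  3^1*11^1*15277^1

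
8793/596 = 14 + 449/596 = 14.75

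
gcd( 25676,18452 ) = 28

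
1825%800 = 225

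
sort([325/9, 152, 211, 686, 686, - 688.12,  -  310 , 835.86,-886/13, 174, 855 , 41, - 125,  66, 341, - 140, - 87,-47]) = [-688.12, - 310 , - 140,  -  125, - 87, -886/13,-47 , 325/9, 41, 66,152, 174, 211,341, 686,686, 835.86, 855 ]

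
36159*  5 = 180795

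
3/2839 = 3/2839 = 0.00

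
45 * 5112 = 230040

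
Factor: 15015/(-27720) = -13/24  =  - 2^( - 3) * 3^( - 1 )*13^1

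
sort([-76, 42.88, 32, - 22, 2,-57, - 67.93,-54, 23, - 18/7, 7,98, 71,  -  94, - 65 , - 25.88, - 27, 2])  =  [ - 94, - 76, - 67.93, - 65, - 57,  -  54,-27,- 25.88, - 22,-18/7,2,2, 7,23, 32,42.88, 71, 98] 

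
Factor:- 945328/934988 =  - 2^2*59083^1*233747^(-1) = - 236332/233747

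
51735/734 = 70+355/734 = 70.48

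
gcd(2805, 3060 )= 255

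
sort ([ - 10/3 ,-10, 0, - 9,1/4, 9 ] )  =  [ - 10, - 9,-10/3, 0, 1/4,9 ]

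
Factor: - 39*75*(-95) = 277875 = 3^2*5^3*13^1*19^1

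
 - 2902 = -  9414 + 6512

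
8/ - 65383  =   - 1 + 65375/65383= -0.00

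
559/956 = 559/956 = 0.58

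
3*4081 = 12243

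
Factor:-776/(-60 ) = 194/15= 2^1*3^( - 1 )*5^(-1 ) * 97^1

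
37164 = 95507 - 58343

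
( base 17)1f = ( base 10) 32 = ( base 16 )20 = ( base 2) 100000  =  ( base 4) 200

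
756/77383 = 756/77383 = 0.01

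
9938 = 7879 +2059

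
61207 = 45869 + 15338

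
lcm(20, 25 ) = 100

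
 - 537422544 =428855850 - 966278394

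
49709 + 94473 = 144182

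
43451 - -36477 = 79928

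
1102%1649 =1102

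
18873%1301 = 659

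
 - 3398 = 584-3982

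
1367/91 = 15 + 2/91 = 15.02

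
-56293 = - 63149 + 6856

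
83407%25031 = 8314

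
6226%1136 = 546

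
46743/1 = 46743 = 46743.00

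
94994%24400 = 21794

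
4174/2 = 2087 = 2087.00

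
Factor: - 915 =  - 3^1 * 5^1*61^1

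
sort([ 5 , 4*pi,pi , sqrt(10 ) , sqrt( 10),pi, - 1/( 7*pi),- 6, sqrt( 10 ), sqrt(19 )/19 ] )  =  [ - 6, - 1/(7*pi),sqrt(19 )/19,pi, pi,sqrt (10) , sqrt( 10 ),  sqrt (10),  5,4*pi] 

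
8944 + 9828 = 18772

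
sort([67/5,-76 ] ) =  [ - 76, 67/5]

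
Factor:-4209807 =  - 3^1*7^1*200467^1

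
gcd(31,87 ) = 1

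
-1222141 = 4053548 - 5275689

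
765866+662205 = 1428071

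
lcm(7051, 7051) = 7051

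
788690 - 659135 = 129555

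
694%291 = 112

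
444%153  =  138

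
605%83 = 24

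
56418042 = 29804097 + 26613945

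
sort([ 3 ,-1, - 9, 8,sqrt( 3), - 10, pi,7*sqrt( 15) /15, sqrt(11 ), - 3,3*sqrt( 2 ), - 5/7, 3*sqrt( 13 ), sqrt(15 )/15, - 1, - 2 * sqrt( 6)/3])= [ - 10, - 9, - 3, - 2*sqrt ( 6 ) /3 , - 1, -1, - 5/7,sqrt( 15)/15,sqrt( 3 ), 7*sqrt( 15 ) /15,3,pi,sqrt( 11),3*sqrt(2),8,3 * sqrt( 13) ] 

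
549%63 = 45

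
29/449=29/449 =0.06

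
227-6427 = -6200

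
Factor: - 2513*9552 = -2^4*3^1 *7^1*199^1*359^1=- 24004176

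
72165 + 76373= 148538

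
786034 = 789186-3152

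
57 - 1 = 56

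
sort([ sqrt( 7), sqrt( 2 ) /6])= [ sqrt(2)/6,sqrt( 7)]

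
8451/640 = 13+131/640 = 13.20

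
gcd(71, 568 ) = 71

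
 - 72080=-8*9010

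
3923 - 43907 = -39984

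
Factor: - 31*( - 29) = 29^1 * 31^1 = 899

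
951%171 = 96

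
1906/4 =953/2  =  476.50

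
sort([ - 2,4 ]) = [ - 2, 4]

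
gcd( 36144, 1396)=4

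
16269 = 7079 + 9190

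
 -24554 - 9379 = -33933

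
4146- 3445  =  701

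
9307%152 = 35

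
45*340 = 15300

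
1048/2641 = 1048/2641 = 0.40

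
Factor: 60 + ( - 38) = 22 = 2^1*11^1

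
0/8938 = 0 = 0.00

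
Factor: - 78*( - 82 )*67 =428532  =  2^2*3^1*13^1*41^1*67^1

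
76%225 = 76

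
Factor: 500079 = 3^1 * 166693^1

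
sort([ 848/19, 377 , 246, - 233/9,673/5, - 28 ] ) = [ - 28, - 233/9,848/19, 673/5 , 246,  377] 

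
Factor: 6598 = 2^1 * 3299^1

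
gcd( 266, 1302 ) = 14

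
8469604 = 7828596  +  641008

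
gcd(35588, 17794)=17794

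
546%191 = 164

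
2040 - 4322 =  - 2282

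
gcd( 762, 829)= 1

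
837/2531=837/2531 = 0.33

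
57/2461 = 57/2461  =  0.02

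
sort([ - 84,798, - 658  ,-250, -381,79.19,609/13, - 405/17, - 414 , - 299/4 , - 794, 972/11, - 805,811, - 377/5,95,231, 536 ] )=[  -  805, - 794, - 658, - 414, - 381, - 250, - 84, - 377/5 , - 299/4,  -  405/17, 609/13, 79.19, 972/11,95,231, 536,798,811 ] 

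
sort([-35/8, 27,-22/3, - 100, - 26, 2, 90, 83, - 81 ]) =[ - 100, - 81, - 26, - 22/3, - 35/8, 2, 27, 83,90 ]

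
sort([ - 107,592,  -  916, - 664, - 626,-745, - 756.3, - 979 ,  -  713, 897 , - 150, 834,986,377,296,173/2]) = [-979,  -  916, - 756.3, - 745, - 713,  -  664, - 626, - 150,- 107,  173/2 , 296, 377,  592, 834, 897,986 ] 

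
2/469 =2/469  =  0.00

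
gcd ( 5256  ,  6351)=219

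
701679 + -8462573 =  - 7760894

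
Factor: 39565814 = 2^1*397^1 * 49831^1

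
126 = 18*7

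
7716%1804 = 500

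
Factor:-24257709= - 3^2 * 7^1*23^1*16741^1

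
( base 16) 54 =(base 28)30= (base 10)84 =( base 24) 3c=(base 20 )44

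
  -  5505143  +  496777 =-5008366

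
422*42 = 17724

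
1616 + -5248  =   - 3632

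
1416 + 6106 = 7522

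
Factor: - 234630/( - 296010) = 3^1*13^( - 1)*23^(  -  1)*79^1 = 237/299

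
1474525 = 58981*25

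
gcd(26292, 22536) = 3756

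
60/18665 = 12/3733= 0.00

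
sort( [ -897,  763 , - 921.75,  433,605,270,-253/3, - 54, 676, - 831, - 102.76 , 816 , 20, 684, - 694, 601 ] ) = [ - 921.75,  -  897 , - 831, - 694 ,  -  102.76 , - 253/3, - 54, 20,270,433,601,605,  676,684,  763,816 ]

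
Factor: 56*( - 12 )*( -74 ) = 49728=2^6 * 3^1*7^1*37^1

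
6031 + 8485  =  14516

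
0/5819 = 0 = 0.00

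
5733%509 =134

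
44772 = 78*574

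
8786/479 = 18 + 164/479 = 18.34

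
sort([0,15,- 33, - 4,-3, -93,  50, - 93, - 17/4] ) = [ -93, - 93,  -  33, -17/4, - 4,-3, 0, 15, 50 ] 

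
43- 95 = - 52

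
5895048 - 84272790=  - 78377742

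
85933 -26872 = 59061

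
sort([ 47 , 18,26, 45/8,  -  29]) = [ -29,  45/8 , 18, 26,47 ] 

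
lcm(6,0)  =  0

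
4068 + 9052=13120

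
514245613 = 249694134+264551479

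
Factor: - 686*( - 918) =629748 =2^2*3^3*7^3*17^1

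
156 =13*12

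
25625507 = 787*32561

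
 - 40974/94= - 20487/47=- 435.89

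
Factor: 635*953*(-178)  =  - 107717590  =  - 2^1 * 5^1*89^1*127^1*953^1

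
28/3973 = 28/3973= 0.01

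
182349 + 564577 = 746926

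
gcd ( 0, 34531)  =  34531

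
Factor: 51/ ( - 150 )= - 17/50 = -2^( - 1 )*5^ (-2 )*17^1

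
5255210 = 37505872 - 32250662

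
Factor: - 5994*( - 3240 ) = 19420560 = 2^4*3^8 * 5^1  *37^1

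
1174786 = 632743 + 542043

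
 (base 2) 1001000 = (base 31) 2a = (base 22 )36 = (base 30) 2c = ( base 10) 72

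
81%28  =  25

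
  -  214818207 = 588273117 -803091324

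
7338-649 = 6689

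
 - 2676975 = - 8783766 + 6106791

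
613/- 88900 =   -  1 + 88287/88900 = - 0.01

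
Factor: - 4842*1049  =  -2^1*3^2*269^1*1049^1 = - 5079258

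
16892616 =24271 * 696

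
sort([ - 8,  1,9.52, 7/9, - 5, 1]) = [-8,-5,7/9,1,1,9.52]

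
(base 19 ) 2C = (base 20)2a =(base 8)62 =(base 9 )55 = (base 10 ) 50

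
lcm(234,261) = 6786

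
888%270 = 78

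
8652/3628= 2163/907= 2.38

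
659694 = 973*678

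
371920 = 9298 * 40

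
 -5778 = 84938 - 90716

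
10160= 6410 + 3750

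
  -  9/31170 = -3/10390   =  -  0.00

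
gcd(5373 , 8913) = 3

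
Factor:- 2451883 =-7^1*31^1*11299^1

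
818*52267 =42754406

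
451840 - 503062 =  - 51222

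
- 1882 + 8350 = 6468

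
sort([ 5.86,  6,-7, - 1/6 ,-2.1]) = [ - 7, - 2.1 , - 1/6,5.86,  6 ] 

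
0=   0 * 90362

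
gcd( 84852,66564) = 36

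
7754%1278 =86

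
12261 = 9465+2796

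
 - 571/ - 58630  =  571/58630 = 0.01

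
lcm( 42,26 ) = 546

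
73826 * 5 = 369130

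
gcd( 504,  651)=21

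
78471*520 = 40804920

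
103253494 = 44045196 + 59208298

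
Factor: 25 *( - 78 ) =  - 2^1 * 3^1*5^2*13^1 = -1950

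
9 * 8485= 76365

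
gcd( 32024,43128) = 8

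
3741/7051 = 3741/7051 =0.53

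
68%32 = 4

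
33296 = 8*4162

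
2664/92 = 28 + 22/23= 28.96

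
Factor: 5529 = 3^1* 19^1*97^1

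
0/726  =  0  =  0.00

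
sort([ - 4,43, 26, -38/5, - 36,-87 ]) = [ - 87,-36 ,  -  38/5, - 4,26,43 ] 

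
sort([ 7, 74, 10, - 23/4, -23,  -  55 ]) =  [ - 55,-23, - 23/4,  7,10, 74] 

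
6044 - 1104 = 4940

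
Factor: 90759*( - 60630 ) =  - 5502718170 = - 2^1*3^2*5^1*43^1*47^1 * 30253^1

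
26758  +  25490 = 52248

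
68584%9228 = 3988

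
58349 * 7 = 408443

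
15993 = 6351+9642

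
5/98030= 1/19606  =  0.00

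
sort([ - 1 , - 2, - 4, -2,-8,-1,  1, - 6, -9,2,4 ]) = [-9, - 8, - 6, - 4, - 2, - 2, - 1, -1,1,2,4 ] 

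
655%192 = 79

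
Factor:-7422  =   - 2^1* 3^1  *1237^1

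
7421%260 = 141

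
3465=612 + 2853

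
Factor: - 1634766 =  - 2^1*3^1*7^1*38923^1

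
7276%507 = 178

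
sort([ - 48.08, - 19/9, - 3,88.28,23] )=[ - 48.08,-3, - 19/9 , 23, 88.28 ] 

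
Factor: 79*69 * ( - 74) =-403374 = -2^1 * 3^1*23^1*37^1*79^1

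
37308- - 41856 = 79164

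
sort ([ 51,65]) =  [51,65] 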